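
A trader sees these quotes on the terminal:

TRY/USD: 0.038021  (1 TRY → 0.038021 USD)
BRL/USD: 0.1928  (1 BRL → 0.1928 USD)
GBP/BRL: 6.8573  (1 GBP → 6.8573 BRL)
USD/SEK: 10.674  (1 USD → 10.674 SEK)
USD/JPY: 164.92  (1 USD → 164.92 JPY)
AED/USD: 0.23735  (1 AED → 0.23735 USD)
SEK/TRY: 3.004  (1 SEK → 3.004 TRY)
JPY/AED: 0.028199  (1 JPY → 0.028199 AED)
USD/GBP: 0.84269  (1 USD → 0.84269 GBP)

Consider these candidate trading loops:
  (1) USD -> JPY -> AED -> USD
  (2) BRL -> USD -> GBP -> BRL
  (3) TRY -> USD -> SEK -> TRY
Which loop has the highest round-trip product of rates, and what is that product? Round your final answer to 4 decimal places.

(1) 164.92 × 0.028199 × 0.23735 = 1.10381
(2) 0.1928 × 0.84269 × 6.8573 = 1.11411
(3) 0.038021 × 10.674 × 3.004 = 1.21913
Highest is cycle (3) at 1.2191 (>1, arbitrage).

1.2191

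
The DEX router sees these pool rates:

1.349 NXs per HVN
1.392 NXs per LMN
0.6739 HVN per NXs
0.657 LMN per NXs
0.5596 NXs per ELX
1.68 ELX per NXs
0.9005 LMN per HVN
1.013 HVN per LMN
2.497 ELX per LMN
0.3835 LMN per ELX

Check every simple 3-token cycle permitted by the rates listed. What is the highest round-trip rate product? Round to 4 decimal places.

LMN→ELX→NXs→LMN: 2.497 × 0.5596 × 0.657 = 0.91804
HVN→NXs→LMN→HVN: 1.349 × 0.657 × 1.013 = 0.89781
LMN→NXs→ELX→LMN: 1.392 × 1.68 × 0.3835 = 0.89684
HVN→LMN→NXs→HVN: 0.9005 × 1.392 × 0.6739 = 0.84473
Maximum is LMN→ELX→NXs→LMN at 0.9180; no arbitrage — every cycle loses value.

0.9180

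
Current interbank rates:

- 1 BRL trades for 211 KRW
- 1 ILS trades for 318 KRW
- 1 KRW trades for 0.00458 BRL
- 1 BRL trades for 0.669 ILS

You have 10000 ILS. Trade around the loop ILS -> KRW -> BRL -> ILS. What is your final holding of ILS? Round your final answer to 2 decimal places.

9743.58

10000 ILS × 318 = 3180000 KRW
3180000 KRW × 0.00458 = 14564.4 BRL
14564.4 BRL × 0.669 = 9743.5836 ILS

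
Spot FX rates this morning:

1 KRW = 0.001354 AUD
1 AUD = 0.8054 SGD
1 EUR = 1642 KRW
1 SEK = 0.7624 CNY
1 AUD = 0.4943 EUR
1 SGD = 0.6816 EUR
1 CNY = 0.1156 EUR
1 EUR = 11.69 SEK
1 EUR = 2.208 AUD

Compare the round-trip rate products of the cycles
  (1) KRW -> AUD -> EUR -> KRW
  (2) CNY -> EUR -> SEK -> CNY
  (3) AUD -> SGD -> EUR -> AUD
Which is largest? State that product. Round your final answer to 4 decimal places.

(1) 0.001354 × 0.4943 × 1642 = 1.09896
(2) 0.1156 × 11.69 × 0.7624 = 1.03028
(3) 0.8054 × 0.6816 × 2.208 = 1.21211
Highest is cycle (3) at 1.2121 (>1, arbitrage).

1.2121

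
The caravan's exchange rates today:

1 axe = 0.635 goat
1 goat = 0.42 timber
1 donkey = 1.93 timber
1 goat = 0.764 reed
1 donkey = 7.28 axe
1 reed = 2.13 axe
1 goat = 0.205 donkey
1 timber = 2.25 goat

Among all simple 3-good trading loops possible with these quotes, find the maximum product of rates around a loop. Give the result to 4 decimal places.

1.0333

goat→reed→axe→goat: 0.764 × 2.13 × 0.635 = 1.03335
goat→donkey→axe→goat: 0.205 × 7.28 × 0.635 = 0.94767
timber→goat→donkey→timber: 2.25 × 0.205 × 1.93 = 0.89021
Maximum is goat→reed→axe→goat at 1.0333; arbitrage exists.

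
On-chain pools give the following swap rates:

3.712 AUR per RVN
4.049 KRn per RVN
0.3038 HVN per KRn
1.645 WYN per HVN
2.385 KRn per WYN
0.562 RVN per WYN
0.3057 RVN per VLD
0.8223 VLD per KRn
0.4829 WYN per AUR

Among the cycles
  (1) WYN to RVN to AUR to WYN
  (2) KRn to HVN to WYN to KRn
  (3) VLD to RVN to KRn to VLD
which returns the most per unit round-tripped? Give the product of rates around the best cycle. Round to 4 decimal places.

1.1919

(1) 0.562 × 3.712 × 0.4829 = 1.00740
(2) 0.3038 × 1.645 × 2.385 = 1.19191
(3) 0.3057 × 4.049 × 0.8223 = 1.01783
Highest is cycle (2) at 1.1919 (>1, arbitrage).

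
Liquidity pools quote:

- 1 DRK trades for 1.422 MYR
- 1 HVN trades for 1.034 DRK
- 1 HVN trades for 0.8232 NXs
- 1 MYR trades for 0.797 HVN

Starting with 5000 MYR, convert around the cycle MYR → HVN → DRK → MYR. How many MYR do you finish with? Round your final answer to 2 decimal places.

5000 MYR × 0.797 = 3985 HVN
3985 HVN × 1.034 = 4120.49 DRK
4120.49 DRK × 1.422 = 5859.33678 MYR

5859.34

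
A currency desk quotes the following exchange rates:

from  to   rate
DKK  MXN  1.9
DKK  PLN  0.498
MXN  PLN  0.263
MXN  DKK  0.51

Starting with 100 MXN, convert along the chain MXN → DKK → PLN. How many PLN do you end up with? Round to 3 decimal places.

100 MXN × 0.51 = 51 DKK
51 DKK × 0.498 = 25.398 PLN

25.398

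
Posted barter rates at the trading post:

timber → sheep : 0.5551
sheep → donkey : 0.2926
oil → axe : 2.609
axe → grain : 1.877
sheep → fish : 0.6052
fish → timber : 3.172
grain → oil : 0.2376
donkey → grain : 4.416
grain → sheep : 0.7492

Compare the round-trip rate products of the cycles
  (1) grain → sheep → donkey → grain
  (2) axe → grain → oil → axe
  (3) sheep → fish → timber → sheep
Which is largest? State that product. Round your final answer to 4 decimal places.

1.1635

(1) 0.7492 × 0.2926 × 4.416 = 0.96806
(2) 1.877 × 0.2376 × 2.609 = 1.16355
(3) 0.6052 × 3.172 × 0.5551 = 1.06562
Highest is cycle (2) at 1.1635 (>1, arbitrage).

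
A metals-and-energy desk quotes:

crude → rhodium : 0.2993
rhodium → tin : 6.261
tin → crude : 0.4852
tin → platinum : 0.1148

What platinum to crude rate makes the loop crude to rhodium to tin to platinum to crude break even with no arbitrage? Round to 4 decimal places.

4.6484

Known legs of the cycle: 0.2993 × 6.261 × 0.1148 = 0.21512570604
For no arbitrage the full-cycle product must be 1, so the missing rate is 1 / 0.21512570604 ≈ 4.648445.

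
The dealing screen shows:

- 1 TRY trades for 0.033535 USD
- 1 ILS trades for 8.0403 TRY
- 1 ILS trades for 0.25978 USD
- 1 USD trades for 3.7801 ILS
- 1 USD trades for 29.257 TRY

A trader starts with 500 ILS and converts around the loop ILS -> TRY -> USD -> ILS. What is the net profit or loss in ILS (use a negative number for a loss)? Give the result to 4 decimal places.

500 ILS × 8.0403 = 4020.15 TRY
4020.15 TRY × 0.033535 = 134.81573025 USD
134.81573025 USD × 3.7801 = 509.616941918025 ILS
Net change: 509.616941918025 − 500 = 9.616941918025 ILS

9.6169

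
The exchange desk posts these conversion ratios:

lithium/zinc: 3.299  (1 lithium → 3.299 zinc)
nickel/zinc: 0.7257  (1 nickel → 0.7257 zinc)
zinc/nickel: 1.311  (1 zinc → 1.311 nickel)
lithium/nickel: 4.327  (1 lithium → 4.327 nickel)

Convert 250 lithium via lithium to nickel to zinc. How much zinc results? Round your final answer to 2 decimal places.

250 lithium × 4.327 = 1081.75 nickel
1081.75 nickel × 0.7257 = 785.025975 zinc

785.03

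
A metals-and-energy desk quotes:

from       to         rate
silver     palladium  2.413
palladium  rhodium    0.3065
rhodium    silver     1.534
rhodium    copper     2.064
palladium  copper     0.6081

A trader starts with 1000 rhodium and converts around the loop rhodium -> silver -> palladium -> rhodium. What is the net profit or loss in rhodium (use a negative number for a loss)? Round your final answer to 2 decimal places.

134.52

1000 rhodium × 1.534 = 1534 silver
1534 silver × 2.413 = 3701.542 palladium
3701.542 palladium × 0.3065 = 1134.522623 rhodium
Net change: 1134.522623 − 1000 = 134.522623 rhodium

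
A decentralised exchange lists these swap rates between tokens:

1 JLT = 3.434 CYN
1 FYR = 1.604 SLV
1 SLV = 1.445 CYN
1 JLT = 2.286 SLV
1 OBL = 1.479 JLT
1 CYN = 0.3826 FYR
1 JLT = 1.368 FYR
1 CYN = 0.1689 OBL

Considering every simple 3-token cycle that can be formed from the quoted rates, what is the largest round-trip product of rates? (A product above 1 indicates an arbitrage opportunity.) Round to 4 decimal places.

0.8868

FYR→SLV→CYN→FYR: 1.604 × 1.445 × 0.3826 = 0.88678
JLT→CYN→OBL→JLT: 3.434 × 0.1689 × 1.479 = 0.85782
Maximum is FYR→SLV→CYN→FYR at 0.8868; no arbitrage — every cycle loses value.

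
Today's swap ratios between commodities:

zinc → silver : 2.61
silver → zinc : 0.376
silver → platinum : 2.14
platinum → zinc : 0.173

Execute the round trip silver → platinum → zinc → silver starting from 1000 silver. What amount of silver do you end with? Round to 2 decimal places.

1000 silver × 2.14 = 2140 platinum
2140 platinum × 0.173 = 370.22 zinc
370.22 zinc × 2.61 = 966.2742 silver

966.27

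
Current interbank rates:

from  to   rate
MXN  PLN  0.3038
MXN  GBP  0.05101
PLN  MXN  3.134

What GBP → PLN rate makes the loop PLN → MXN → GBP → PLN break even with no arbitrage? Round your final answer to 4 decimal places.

6.2553

Known legs of the cycle: 3.134 × 0.05101 = 0.15986534
For no arbitrage the full-cycle product must be 1, so the missing rate is 1 / 0.15986534 ≈ 6.255265.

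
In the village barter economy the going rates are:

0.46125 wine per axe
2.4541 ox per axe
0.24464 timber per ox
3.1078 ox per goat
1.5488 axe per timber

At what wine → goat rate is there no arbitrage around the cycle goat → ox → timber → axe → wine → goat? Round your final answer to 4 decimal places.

Known legs of the cycle: 3.1078 × 0.24464 × 1.5488 × 0.46125 = 0.543140577289728
For no arbitrage the full-cycle product must be 1, so the missing rate is 1 / 0.543140577289728 ≈ 1.841144.

1.8411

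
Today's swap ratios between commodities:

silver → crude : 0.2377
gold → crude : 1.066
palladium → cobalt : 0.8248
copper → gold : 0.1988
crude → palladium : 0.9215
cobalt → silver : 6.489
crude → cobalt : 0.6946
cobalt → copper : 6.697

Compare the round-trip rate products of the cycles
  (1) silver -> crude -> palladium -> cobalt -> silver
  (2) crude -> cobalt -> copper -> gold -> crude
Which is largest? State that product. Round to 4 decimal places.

(1) 0.2377 × 0.9215 × 0.8248 × 6.489 = 1.17233
(2) 0.6946 × 6.697 × 0.1988 × 1.066 = 0.98580
Highest is cycle (1) at 1.1723 (>1, arbitrage).

1.1723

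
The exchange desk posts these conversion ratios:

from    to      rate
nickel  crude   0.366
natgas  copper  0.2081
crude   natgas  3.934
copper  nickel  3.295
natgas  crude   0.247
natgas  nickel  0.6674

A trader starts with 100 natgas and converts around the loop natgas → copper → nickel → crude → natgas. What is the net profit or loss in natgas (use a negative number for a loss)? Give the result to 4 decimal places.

-1.2714

100 natgas × 0.2081 = 20.81 copper
20.81 copper × 3.295 = 68.56895 nickel
68.56895 nickel × 0.366 = 25.0962357 crude
25.0962357 crude × 3.934 = 98.7285912438 natgas
Net change: 98.7285912438 − 100 = -1.2714087562 natgas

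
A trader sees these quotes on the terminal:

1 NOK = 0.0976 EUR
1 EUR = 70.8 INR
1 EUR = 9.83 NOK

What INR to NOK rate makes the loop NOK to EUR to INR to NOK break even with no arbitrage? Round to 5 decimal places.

Known legs of the cycle: 0.0976 × 70.8 = 6.91008
For no arbitrage the full-cycle product must be 1, so the missing rate is 1 / 6.91008 ≈ 0.1447161.

0.14472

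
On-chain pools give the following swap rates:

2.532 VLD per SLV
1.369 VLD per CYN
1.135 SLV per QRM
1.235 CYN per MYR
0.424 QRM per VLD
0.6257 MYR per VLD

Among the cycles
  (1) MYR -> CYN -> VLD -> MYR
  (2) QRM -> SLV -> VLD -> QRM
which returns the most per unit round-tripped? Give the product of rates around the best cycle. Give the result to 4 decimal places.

(1) 1.235 × 1.369 × 0.6257 = 1.05788
(2) 1.135 × 2.532 × 0.424 = 1.21850
Highest is cycle (2) at 1.2185 (>1, arbitrage).

1.2185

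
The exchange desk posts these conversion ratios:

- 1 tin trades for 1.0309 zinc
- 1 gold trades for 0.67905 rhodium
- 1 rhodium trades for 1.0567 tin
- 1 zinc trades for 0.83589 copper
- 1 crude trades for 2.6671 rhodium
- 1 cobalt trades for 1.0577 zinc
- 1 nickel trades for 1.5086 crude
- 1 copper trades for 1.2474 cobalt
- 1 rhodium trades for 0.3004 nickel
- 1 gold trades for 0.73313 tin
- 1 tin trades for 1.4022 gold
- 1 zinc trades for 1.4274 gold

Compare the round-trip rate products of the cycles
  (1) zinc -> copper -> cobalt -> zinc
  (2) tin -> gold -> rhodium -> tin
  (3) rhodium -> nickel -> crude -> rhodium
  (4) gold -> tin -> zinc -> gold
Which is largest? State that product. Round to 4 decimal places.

1.2087

(1) 0.83589 × 1.2474 × 1.0577 = 1.10285
(2) 1.4022 × 0.67905 × 1.0567 = 1.00615
(3) 0.3004 × 1.5086 × 2.6671 = 1.20869
(4) 0.73313 × 1.0309 × 1.4274 = 1.07881
Highest is cycle (3) at 1.2087 (>1, arbitrage).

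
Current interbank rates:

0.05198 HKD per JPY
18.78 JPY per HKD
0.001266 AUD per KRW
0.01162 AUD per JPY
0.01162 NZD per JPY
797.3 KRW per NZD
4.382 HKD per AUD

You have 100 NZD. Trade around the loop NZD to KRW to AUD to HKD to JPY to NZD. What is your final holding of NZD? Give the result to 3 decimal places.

96.523

100 NZD × 797.3 = 79730 KRW
79730 KRW × 0.001266 = 100.93818 AUD
100.93818 AUD × 4.382 = 442.31110476 HKD
442.31110476 HKD × 18.78 = 8306.6025473928 JPY
8306.6025473928 JPY × 0.01162 = 96.522721600704336 NZD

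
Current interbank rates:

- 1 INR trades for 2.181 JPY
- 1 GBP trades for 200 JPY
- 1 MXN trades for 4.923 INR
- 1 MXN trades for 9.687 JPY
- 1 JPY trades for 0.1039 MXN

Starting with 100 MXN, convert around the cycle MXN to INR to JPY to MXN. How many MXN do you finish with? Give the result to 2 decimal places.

100 MXN × 4.923 = 492.3 INR
492.3 INR × 2.181 = 1073.7063 JPY
1073.7063 JPY × 0.1039 = 111.55808457 MXN

111.56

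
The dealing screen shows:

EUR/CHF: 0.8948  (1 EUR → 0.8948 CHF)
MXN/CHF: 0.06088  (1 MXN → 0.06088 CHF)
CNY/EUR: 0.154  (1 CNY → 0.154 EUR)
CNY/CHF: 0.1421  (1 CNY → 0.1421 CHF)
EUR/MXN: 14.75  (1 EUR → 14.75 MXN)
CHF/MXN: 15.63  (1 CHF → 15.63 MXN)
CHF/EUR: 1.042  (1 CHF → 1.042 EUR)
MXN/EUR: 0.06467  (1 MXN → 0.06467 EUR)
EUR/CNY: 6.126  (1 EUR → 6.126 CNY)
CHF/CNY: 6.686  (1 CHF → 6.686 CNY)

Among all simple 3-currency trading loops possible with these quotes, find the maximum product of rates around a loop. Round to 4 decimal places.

EUR→MXN→CHF→EUR: 14.75 × 0.06088 × 1.042 = 0.93570
EUR→CHF→CNY→EUR: 0.8948 × 6.686 × 0.154 = 0.92133
EUR→CNY→CHF→EUR: 6.126 × 0.1421 × 1.042 = 0.90707
EUR→CHF→MXN→EUR: 0.8948 × 15.63 × 0.06467 = 0.90446
Maximum is EUR→MXN→CHF→EUR at 0.9357; no arbitrage — every cycle loses value.

0.9357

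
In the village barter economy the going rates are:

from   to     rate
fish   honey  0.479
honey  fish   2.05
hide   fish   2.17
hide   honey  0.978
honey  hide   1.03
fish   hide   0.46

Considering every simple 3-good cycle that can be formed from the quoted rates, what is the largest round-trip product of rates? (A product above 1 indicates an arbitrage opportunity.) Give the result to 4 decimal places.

fish→honey→hide→fish: 0.479 × 1.03 × 2.17 = 1.07061
fish→hide→honey→fish: 0.46 × 0.978 × 2.05 = 0.92225
Maximum is fish→honey→hide→fish at 1.0706; arbitrage exists.

1.0706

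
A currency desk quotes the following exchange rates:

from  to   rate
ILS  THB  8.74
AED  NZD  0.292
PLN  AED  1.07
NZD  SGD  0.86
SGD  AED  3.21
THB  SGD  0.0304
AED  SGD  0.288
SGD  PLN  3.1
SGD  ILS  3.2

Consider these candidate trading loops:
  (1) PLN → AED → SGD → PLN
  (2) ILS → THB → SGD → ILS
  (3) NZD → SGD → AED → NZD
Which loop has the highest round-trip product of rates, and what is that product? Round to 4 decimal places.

(1) 1.07 × 0.288 × 3.1 = 0.95530
(2) 8.74 × 0.0304 × 3.2 = 0.85023
(3) 0.86 × 3.21 × 0.292 = 0.80610
Highest is cycle (1) at 0.9553 (≤1, no arbitrage).

0.9553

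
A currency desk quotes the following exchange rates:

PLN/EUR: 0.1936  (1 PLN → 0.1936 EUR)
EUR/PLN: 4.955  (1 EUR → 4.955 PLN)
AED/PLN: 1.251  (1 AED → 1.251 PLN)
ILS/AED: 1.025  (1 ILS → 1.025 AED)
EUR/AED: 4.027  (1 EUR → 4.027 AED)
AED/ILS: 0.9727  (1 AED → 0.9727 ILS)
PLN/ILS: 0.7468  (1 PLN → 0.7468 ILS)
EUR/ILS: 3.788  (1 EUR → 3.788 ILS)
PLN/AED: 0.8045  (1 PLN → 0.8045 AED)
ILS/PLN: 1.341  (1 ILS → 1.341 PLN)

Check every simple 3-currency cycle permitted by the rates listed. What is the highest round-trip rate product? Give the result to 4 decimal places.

ILS→PLN→AED→ILS: 1.341 × 0.8045 × 0.9727 = 1.04938
EUR→ILS→PLN→EUR: 3.788 × 1.341 × 0.1936 = 0.98343
EUR→AED→PLN→EUR: 4.027 × 1.251 × 0.1936 = 0.97531
ILS→AED→PLN→ILS: 1.025 × 1.251 × 0.7468 = 0.95760
Maximum is ILS→PLN→AED→ILS at 1.0494; arbitrage exists.

1.0494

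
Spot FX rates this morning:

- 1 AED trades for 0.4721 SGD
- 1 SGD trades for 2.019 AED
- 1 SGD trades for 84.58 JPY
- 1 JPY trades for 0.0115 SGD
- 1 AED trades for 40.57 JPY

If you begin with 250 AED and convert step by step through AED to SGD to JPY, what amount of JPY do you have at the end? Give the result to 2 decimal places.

9982.55

250 AED × 0.4721 = 118.025 SGD
118.025 SGD × 84.58 = 9982.5545 JPY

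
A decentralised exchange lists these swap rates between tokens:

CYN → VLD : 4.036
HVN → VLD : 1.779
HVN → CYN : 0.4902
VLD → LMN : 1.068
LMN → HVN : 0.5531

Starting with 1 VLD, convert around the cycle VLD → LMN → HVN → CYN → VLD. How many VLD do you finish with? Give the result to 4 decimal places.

1.1687

1 VLD × 1.068 = 1.068 LMN
1.068 LMN × 0.5531 = 0.5907108 HVN
0.5907108 HVN × 0.4902 = 0.28956643416 CYN
0.28956643416 CYN × 4.036 = 1.16869012826976 VLD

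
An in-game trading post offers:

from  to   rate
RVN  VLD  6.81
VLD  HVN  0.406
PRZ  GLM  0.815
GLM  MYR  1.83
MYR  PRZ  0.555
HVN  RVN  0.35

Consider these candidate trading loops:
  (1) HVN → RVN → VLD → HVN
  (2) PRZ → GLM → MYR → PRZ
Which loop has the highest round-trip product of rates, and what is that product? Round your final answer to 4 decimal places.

(1) 0.35 × 6.81 × 0.406 = 0.96770
(2) 0.815 × 1.83 × 0.555 = 0.82775
Highest is cycle (1) at 0.9677 (≤1, no arbitrage).

0.9677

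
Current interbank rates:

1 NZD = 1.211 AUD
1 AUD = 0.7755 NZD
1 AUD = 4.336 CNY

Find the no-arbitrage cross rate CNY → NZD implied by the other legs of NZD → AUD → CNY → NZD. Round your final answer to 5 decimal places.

0.19044

Known legs of the cycle: 1.211 × 4.336 = 5.250896
For no arbitrage the full-cycle product must be 1, so the missing rate is 1 / 5.250896 ≈ 0.1904437.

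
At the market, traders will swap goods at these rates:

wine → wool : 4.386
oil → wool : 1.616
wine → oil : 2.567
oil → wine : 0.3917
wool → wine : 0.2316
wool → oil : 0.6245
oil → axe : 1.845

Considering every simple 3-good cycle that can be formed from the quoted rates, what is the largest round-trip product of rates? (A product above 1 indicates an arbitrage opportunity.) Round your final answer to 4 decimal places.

oil→wine→wool→oil: 0.3917 × 4.386 × 0.6245 = 1.07289
oil→wool→wine→oil: 1.616 × 0.2316 × 2.567 = 0.96074
Maximum is oil→wine→wool→oil at 1.0729; arbitrage exists.

1.0729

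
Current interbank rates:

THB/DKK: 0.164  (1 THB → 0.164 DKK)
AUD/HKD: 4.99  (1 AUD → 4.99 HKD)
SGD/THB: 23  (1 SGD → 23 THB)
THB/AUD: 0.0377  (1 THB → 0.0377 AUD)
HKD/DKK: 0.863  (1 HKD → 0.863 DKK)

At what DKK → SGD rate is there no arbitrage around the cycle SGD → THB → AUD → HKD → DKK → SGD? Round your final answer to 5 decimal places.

Known legs of the cycle: 23 × 0.0377 × 4.99 × 0.863 = 3.734053427
For no arbitrage the full-cycle product must be 1, so the missing rate is 1 / 3.734053427 ≈ 0.2678055.

0.26781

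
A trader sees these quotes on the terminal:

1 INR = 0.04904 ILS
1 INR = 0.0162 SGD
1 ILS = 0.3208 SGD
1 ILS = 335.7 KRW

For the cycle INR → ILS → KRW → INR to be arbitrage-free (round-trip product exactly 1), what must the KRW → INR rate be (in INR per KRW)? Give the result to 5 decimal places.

Known legs of the cycle: 0.04904 × 335.7 = 16.462728
For no arbitrage the full-cycle product must be 1, so the missing rate is 1 / 16.462728 ≈ 0.0607433.

0.06074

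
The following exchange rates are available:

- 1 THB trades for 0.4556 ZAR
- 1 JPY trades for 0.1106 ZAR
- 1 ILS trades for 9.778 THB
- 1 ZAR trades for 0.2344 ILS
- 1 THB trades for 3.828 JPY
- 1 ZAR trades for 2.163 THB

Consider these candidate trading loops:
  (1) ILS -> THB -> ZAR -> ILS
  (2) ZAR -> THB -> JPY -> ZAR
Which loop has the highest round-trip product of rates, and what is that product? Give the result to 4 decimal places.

1.0442

(1) 9.778 × 0.4556 × 0.2344 = 1.04422
(2) 2.163 × 3.828 × 0.1106 = 0.91576
Highest is cycle (1) at 1.0442 (>1, arbitrage).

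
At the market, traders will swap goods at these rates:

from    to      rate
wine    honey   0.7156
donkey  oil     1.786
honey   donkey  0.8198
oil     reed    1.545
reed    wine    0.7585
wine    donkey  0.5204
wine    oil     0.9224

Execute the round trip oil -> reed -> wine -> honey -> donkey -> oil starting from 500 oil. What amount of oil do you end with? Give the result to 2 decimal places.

613.92

500 oil × 1.545 = 772.5 reed
772.5 reed × 0.7585 = 585.94125 wine
585.94125 wine × 0.7156 = 419.2995585 honey
419.2995585 honey × 0.8198 = 343.7417780583 donkey
343.7417780583 donkey × 1.786 = 613.9228156121238 oil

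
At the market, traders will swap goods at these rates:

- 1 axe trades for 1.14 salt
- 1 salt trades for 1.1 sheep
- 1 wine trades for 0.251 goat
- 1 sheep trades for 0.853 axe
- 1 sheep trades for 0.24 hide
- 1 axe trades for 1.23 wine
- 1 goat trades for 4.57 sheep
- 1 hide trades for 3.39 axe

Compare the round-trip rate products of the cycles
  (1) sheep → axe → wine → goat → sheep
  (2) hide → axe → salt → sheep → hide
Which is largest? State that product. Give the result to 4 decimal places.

(1) 0.853 × 1.23 × 0.251 × 4.57 = 1.20349
(2) 3.39 × 1.14 × 1.1 × 0.24 = 1.02025
Highest is cycle (1) at 1.2035 (>1, arbitrage).

1.2035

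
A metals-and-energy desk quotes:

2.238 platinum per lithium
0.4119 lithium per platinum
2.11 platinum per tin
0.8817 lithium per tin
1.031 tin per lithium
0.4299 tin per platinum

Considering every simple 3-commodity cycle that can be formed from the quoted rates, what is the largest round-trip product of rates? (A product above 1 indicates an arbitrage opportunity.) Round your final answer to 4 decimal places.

0.8961

platinum→lithium→tin→platinum: 0.4119 × 1.031 × 2.11 = 0.89605
platinum→tin→lithium→platinum: 0.4299 × 0.8817 × 2.238 = 0.84830
Maximum is platinum→lithium→tin→platinum at 0.8961; no arbitrage — every cycle loses value.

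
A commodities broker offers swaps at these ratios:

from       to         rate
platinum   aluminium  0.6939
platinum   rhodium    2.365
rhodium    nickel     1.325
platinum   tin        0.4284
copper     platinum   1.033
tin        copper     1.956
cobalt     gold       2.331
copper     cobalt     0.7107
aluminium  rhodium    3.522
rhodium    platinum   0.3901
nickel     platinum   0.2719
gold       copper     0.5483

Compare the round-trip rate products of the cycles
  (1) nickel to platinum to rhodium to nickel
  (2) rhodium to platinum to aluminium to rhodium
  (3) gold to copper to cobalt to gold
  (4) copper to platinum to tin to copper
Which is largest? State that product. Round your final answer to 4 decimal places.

0.9534

(1) 0.2719 × 2.365 × 1.325 = 0.85203
(2) 0.3901 × 0.6939 × 3.522 = 0.95337
(3) 0.5483 × 0.7107 × 2.331 = 0.90834
(4) 1.033 × 0.4284 × 1.956 = 0.86560
Highest is cycle (2) at 0.9534 (≤1, no arbitrage).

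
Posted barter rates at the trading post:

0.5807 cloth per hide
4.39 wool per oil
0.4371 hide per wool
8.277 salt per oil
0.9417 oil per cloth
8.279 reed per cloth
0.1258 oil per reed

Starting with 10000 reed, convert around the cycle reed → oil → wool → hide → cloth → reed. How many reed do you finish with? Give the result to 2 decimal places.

10000 reed × 0.1258 = 1258 oil
1258 oil × 4.39 = 5522.62 wool
5522.62 wool × 0.4371 = 2413.937202 hide
2413.937202 hide × 0.5807 = 1401.7733332014 cloth
1401.7733332014 cloth × 8.279 = 11605.2814255743906 reed

11605.28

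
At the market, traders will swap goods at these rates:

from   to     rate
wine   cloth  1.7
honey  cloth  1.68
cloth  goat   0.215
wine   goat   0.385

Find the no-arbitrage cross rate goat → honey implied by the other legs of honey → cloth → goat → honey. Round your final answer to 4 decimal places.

Known legs of the cycle: 1.68 × 0.215 = 0.3612
For no arbitrage the full-cycle product must be 1, so the missing rate is 1 / 0.3612 ≈ 2.768549.

2.7685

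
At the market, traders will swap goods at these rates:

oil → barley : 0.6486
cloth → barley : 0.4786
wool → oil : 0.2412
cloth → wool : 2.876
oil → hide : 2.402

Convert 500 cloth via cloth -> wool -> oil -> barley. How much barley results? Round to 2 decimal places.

500 cloth × 2.876 = 1438 wool
1438 wool × 0.2412 = 346.8456 oil
346.8456 oil × 0.6486 = 224.96405616 barley

224.96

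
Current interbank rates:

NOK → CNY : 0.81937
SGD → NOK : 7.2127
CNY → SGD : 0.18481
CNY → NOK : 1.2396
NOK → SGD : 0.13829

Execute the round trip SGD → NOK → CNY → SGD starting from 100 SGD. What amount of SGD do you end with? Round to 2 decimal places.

109.22

100 SGD × 7.2127 = 721.27 NOK
721.27 NOK × 0.81937 = 590.9869999 CNY
590.9869999 CNY × 0.18481 = 109.220307451519 SGD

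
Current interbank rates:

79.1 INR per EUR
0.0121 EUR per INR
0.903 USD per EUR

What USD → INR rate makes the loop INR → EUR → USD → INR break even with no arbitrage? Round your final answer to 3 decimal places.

Known legs of the cycle: 0.0121 × 0.903 = 0.0109263
For no arbitrage the full-cycle product must be 1, so the missing rate is 1 / 0.0109263 ≈ 91.52229.

91.522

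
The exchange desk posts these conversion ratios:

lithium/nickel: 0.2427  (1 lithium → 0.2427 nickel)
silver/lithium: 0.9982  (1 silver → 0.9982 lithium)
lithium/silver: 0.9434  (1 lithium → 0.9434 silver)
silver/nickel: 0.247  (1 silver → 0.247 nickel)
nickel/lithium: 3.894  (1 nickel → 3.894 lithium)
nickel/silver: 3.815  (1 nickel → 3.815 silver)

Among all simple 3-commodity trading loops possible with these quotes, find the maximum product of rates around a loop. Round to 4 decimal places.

silver→lithium→nickel→silver: 0.9982 × 0.2427 × 3.815 = 0.92423
silver→nickel→lithium→silver: 0.247 × 3.894 × 0.9434 = 0.90738
Maximum is silver→lithium→nickel→silver at 0.9242; no arbitrage — every cycle loses value.

0.9242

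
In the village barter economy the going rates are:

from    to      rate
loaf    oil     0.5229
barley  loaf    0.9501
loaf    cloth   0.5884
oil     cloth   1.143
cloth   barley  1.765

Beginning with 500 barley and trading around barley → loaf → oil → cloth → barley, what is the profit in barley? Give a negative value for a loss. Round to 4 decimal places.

1.1283

500 barley × 0.9501 = 475.05 loaf
475.05 loaf × 0.5229 = 248.403645 oil
248.403645 oil × 1.143 = 283.925366235 cloth
283.925366235 cloth × 1.765 = 501.128271404775 barley
Net change: 501.128271404775 − 500 = 1.128271404775 barley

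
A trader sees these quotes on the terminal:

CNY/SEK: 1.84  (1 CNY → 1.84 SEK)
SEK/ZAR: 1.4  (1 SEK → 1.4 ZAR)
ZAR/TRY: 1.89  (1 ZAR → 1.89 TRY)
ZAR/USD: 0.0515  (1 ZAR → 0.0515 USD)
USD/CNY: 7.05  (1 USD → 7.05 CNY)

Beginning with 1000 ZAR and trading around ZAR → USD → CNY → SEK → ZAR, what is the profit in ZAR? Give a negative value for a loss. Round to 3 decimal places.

-64.719

1000 ZAR × 0.0515 = 51.5 USD
51.5 USD × 7.05 = 363.075 CNY
363.075 CNY × 1.84 = 668.058 SEK
668.058 SEK × 1.4 = 935.2812 ZAR
Net change: 935.2812 − 1000 = -64.7188 ZAR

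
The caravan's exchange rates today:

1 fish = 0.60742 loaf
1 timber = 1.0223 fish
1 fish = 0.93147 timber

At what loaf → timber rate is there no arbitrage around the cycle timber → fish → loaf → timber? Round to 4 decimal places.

Known legs of the cycle: 1.0223 × 0.60742 = 0.620965466
For no arbitrage the full-cycle product must be 1, so the missing rate is 1 / 0.620965466 ≈ 1.610396.

1.6104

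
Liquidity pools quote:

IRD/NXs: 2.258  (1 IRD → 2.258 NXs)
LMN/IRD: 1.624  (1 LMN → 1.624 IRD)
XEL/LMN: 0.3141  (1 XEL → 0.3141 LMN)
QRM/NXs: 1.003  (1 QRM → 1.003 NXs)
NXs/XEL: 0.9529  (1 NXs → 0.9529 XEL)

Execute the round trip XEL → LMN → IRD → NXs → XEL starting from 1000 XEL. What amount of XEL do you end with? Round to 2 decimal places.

1097.55

1000 XEL × 0.3141 = 314.1 LMN
314.1 LMN × 1.624 = 510.0984 IRD
510.0984 IRD × 2.258 = 1151.8021872 NXs
1151.8021872 NXs × 0.9529 = 1097.55230418288 XEL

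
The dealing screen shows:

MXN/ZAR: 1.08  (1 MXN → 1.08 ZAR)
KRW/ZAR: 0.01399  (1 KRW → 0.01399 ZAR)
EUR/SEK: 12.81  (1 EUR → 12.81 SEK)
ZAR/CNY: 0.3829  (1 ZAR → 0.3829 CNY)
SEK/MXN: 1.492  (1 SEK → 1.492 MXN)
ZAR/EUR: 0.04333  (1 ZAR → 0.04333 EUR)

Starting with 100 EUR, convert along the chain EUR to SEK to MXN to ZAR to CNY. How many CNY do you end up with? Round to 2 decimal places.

790.36

100 EUR × 12.81 = 1281 SEK
1281 SEK × 1.492 = 1911.252 MXN
1911.252 MXN × 1.08 = 2064.15216 ZAR
2064.15216 ZAR × 0.3829 = 790.363862064 CNY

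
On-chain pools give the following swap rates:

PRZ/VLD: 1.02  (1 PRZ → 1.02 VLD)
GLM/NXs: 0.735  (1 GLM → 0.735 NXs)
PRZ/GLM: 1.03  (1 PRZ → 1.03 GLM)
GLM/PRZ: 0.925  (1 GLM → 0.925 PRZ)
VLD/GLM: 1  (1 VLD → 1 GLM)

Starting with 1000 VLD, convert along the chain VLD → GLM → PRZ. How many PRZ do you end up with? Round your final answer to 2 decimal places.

1000 VLD × 1 = 1000 GLM
1000 GLM × 0.925 = 925 PRZ

925.00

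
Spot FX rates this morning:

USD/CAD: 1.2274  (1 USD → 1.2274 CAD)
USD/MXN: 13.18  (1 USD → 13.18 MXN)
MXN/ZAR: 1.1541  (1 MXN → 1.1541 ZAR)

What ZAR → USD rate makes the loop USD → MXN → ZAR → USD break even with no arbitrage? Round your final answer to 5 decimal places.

Known legs of the cycle: 13.18 × 1.1541 = 15.211038
For no arbitrage the full-cycle product must be 1, so the missing rate is 1 / 15.211038 ≈ 0.0657417.

0.06574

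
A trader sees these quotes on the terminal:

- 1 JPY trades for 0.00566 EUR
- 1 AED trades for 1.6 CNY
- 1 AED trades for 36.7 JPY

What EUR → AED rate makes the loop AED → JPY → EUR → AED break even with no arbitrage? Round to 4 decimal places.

Known legs of the cycle: 36.7 × 0.00566 = 0.207722
For no arbitrage the full-cycle product must be 1, so the missing rate is 1 / 0.207722 ≈ 4.814127.

4.8141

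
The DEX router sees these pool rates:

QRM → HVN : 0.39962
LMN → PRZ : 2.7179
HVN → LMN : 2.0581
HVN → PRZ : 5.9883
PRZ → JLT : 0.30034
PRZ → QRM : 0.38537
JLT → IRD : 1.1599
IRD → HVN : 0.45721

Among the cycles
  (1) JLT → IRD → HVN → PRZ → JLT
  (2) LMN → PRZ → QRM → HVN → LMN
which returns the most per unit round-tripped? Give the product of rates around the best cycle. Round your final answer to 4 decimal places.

(1) 1.1599 × 0.45721 × 5.9883 × 0.30034 = 0.95379
(2) 2.7179 × 0.38537 × 0.39962 × 2.0581 = 0.86144
Highest is cycle (1) at 0.9538 (≤1, no arbitrage).

0.9538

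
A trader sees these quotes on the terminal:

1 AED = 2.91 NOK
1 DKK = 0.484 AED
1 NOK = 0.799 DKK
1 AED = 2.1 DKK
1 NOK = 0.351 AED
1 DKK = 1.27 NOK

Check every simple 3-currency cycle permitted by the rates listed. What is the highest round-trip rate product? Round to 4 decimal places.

1.1253

NOK→DKK→AED→NOK: 0.799 × 0.484 × 2.91 = 1.12534
NOK→AED→DKK→NOK: 0.351 × 2.1 × 1.27 = 0.93612
Maximum is NOK→DKK→AED→NOK at 1.1253; arbitrage exists.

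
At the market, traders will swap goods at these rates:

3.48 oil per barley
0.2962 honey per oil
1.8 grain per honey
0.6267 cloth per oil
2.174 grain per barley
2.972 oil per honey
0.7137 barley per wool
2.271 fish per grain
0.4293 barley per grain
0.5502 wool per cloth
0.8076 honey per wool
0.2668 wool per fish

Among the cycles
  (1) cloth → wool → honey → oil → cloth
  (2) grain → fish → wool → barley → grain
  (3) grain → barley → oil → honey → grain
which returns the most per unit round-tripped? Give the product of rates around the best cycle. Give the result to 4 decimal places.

0.9401

(1) 0.5502 × 0.8076 × 2.972 × 0.6267 = 0.82761
(2) 2.271 × 0.2668 × 0.7137 × 2.174 = 0.94011
(3) 0.4293 × 3.48 × 0.2962 × 1.8 = 0.79652
Highest is cycle (2) at 0.9401 (≤1, no arbitrage).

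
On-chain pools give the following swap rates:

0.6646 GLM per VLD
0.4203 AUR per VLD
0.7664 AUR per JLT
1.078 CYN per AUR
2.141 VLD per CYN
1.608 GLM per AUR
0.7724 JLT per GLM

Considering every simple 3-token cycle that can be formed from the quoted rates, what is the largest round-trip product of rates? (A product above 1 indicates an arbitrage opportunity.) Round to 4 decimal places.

0.9701

AUR→CYN→VLD→AUR: 1.078 × 2.141 × 0.4203 = 0.97005
AUR→GLM→JLT→AUR: 1.608 × 0.7724 × 0.7664 = 0.95188
Maximum is AUR→CYN→VLD→AUR at 0.9701; no arbitrage — every cycle loses value.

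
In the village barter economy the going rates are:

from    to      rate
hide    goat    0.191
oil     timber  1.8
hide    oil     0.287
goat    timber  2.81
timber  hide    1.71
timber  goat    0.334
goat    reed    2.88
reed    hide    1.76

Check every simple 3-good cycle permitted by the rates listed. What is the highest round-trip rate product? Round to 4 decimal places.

hide→goat→reed→hide: 0.191 × 2.88 × 1.76 = 0.96814
hide→goat→timber→hide: 0.191 × 2.81 × 1.71 = 0.91777
hide→oil→timber→hide: 0.287 × 1.8 × 1.71 = 0.88339
Maximum is hide→goat→reed→hide at 0.9681; no arbitrage — every cycle loses value.

0.9681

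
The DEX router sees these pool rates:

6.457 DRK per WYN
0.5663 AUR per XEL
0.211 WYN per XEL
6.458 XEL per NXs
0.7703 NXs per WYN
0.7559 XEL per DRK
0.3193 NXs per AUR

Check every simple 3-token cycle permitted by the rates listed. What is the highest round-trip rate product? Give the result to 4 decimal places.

1.1677

XEL→AUR→NXs→XEL: 0.5663 × 0.3193 × 6.458 = 1.16773
XEL→WYN→NXs→XEL: 0.211 × 0.7703 × 6.458 = 1.04964
DRK→XEL→WYN→DRK: 0.7559 × 0.211 × 6.457 = 1.02986
Maximum is XEL→AUR→NXs→XEL at 1.1677; arbitrage exists.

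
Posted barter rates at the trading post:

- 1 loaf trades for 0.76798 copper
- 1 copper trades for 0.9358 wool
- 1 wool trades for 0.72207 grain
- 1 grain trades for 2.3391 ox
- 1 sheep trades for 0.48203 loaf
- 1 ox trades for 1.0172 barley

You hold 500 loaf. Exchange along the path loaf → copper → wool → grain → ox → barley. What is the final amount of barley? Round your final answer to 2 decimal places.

500 loaf × 0.76798 = 383.99 copper
383.99 copper × 0.9358 = 359.337842 wool
359.337842 wool × 0.72207 = 259.46707557294 grain
259.46707557294 grain × 2.3391 = 606.919436472663954 ox
606.919436472663954 ox × 1.0172 = 617.3584507799937740088 barley

617.36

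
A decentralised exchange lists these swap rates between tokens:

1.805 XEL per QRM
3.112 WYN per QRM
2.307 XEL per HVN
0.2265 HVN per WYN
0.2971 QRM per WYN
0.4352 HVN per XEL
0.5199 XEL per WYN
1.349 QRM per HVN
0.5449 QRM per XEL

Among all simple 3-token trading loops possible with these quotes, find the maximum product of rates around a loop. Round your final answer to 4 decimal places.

1.0597

XEL→HVN→QRM→XEL: 0.4352 × 1.349 × 1.805 = 1.05969
QRM→WYN→HVN→QRM: 3.112 × 0.2265 × 1.349 = 0.95087
XEL→QRM→WYN→XEL: 0.5449 × 3.112 × 0.5199 = 0.88161
Maximum is XEL→HVN→QRM→XEL at 1.0597; arbitrage exists.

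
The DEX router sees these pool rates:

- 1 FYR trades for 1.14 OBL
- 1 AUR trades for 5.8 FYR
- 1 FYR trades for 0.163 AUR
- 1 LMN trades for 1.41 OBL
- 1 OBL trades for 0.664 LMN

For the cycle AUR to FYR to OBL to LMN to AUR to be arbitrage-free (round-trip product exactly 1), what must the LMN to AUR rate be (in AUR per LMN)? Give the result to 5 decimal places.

0.22777

Known legs of the cycle: 5.8 × 1.14 × 0.664 = 4.390368
For no arbitrage the full-cycle product must be 1, so the missing rate is 1 / 4.390368 ≈ 0.2277713.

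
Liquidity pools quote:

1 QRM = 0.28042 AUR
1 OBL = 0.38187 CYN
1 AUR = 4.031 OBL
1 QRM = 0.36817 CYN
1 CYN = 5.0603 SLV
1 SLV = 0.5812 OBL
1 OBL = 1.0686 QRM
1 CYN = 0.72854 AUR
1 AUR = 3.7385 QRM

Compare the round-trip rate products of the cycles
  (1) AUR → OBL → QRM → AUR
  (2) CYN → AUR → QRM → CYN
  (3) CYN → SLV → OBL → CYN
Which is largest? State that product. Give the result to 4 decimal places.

(1) 4.031 × 1.0686 × 0.28042 = 1.20792
(2) 0.72854 × 3.7385 × 0.36817 = 1.00277
(3) 5.0603 × 0.5812 × 0.38187 = 1.12310
Highest is cycle (1) at 1.2079 (>1, arbitrage).

1.2079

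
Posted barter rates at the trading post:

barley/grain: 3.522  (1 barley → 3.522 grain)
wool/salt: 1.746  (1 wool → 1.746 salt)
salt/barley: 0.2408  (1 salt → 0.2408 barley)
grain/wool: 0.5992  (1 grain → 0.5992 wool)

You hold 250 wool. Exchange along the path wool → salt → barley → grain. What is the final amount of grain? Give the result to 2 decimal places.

370.19

250 wool × 1.746 = 436.5 salt
436.5 salt × 0.2408 = 105.1092 barley
105.1092 barley × 3.522 = 370.1946024 grain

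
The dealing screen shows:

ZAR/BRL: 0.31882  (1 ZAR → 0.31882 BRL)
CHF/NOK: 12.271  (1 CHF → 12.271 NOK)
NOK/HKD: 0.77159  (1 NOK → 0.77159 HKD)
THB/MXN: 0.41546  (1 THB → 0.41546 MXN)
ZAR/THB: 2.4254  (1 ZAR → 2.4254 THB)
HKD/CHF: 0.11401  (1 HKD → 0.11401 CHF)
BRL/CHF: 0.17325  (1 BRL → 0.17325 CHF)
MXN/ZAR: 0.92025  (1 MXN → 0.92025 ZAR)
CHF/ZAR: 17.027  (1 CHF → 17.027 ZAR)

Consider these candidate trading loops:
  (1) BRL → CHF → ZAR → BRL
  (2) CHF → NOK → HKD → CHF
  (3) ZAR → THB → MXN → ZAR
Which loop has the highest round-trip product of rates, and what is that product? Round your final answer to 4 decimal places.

(1) 0.17325 × 17.027 × 0.31882 = 0.94050
(2) 12.271 × 0.77159 × 0.11401 = 1.07947
(3) 2.4254 × 0.41546 × 0.92025 = 0.92730
Highest is cycle (2) at 1.0795 (>1, arbitrage).

1.0795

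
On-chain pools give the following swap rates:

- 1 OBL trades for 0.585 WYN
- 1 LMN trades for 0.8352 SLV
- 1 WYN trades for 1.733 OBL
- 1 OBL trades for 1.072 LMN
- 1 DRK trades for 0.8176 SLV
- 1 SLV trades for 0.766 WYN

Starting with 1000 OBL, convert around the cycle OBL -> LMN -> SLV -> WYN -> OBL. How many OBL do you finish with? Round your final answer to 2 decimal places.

1188.54

1000 OBL × 1.072 = 1072 LMN
1072 LMN × 0.8352 = 895.3344 SLV
895.3344 SLV × 0.766 = 685.8261504 WYN
685.8261504 WYN × 1.733 = 1188.5367186432 OBL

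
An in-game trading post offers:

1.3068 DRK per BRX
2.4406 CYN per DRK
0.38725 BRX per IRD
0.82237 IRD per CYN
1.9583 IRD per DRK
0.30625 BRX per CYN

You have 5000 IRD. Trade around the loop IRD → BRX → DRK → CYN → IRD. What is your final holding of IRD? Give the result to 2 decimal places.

5000 IRD × 0.38725 = 1936.25 BRX
1936.25 BRX × 1.3068 = 2530.2915 DRK
2530.2915 DRK × 2.4406 = 6175.4294349 CYN
6175.4294349 CYN × 0.82237 = 5078.487904378713 IRD

5078.49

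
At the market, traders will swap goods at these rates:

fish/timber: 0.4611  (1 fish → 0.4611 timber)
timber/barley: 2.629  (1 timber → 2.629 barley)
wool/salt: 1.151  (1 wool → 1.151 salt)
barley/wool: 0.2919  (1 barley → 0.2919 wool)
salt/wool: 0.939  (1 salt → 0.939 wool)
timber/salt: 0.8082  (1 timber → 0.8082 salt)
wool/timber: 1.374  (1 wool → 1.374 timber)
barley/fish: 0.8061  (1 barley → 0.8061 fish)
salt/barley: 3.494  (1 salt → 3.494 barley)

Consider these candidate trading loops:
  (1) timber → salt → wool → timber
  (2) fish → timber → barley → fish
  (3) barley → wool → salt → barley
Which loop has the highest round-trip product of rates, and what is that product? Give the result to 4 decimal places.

1.1739

(1) 0.8082 × 0.939 × 1.374 = 1.04273
(2) 0.4611 × 2.629 × 0.8061 = 0.97718
(3) 0.2919 × 1.151 × 3.494 = 1.17390
Highest is cycle (3) at 1.1739 (>1, arbitrage).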